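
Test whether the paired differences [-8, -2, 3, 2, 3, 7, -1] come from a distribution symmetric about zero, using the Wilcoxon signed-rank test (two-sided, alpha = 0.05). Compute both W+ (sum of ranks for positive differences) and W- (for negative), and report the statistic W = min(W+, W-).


Step 1: Drop any zero differences (none here) and take |d_i|.
|d| = [8, 2, 3, 2, 3, 7, 1]
Step 2: Midrank |d_i| (ties get averaged ranks).
ranks: |8|->7, |2|->2.5, |3|->4.5, |2|->2.5, |3|->4.5, |7|->6, |1|->1
Step 3: Attach original signs; sum ranks with positive sign and with negative sign.
W+ = 4.5 + 2.5 + 4.5 + 6 = 17.5
W- = 7 + 2.5 + 1 = 10.5
(Check: W+ + W- = 28 should equal n(n+1)/2 = 28.)
Step 4: Test statistic W = min(W+, W-) = 10.5.
Step 5: Ties in |d|, so use the tie-corrected normal approximation.
        E[W] = n(n+1)/4 = 7*8/4 = 14.
        Tie groups: |d|=2 (t=2), |d|=3 (t=2); sum(t^3 - t) = 12.
        Var[W] = n(n+1)(2n+1)/24 - sum(t^3-t)/48 = 840/24 - 12/48 = 34.75.
        z = (W - E[W]) / sqrt(Var[W]) = (10.5 - 14) / 5.8949 = -0.5937.
        Two-sided p = 2*Phi(z) = 0.552691.
Step 6: alpha = 0.05. fail to reject H0.

W+ = 17.5, W- = 10.5, W = min = 10.5, p = 0.552691, fail to reject H0.


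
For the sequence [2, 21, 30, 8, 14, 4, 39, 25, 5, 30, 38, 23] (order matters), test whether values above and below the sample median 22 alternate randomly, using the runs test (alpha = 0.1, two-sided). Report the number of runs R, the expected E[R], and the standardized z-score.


Step 1: Compute median = 22; label A = above, B = below.
Labels in order: BBABBBAABAAA  (n_A = 6, n_B = 6)
Step 2: Count runs R = 6.
Step 3: Under H0 (random ordering), E[R] = 2*n_A*n_B/(n_A+n_B) + 1 = 2*6*6/12 + 1 = 7.0000.
        Var[R] = 2*n_A*n_B*(2*n_A*n_B - n_A - n_B) / ((n_A+n_B)^2 * (n_A+n_B-1)) = 4320/1584 = 2.7273.
        SD[R] = 1.6514.
Step 4: Continuity-corrected z = (R + 0.5 - E[R]) / SD[R] = (6 + 0.5 - 7.0000) / 1.6514 = -0.3028.
Step 5: Two-sided p-value via normal approximation = 2*(1 - Phi(|z|)) = 0.762069.
Step 6: alpha = 0.1. fail to reject H0.

R = 6, z = -0.3028, p = 0.762069, fail to reject H0.


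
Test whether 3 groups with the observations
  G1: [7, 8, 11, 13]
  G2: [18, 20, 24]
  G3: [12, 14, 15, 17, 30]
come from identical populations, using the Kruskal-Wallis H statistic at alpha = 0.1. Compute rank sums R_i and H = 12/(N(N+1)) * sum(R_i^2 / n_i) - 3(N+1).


Step 1: Combine all N = 12 observations and assign midranks.
sorted (value, group, rank): (7,G1,1), (8,G1,2), (11,G1,3), (12,G3,4), (13,G1,5), (14,G3,6), (15,G3,7), (17,G3,8), (18,G2,9), (20,G2,10), (24,G2,11), (30,G3,12)
Step 2: Sum ranks within each group.
R_1 = 11 (n_1 = 4)
R_2 = 30 (n_2 = 3)
R_3 = 37 (n_3 = 5)
Step 3: H = 12/(N(N+1)) * sum(R_i^2/n_i) - 3(N+1)
     = 12/(12*13) * (11^2/4 + 30^2/3 + 37^2/5) - 3*13
     = 0.076923 * 604.05 - 39
     = 7.465385.
Step 4: No ties, so H is used without correction.
Step 5: Under H0, H ~ chi^2(2); p-value = 0.023928.
Step 6: alpha = 0.1. reject H0.

H = 7.4654, df = 2, p = 0.023928, reject H0.


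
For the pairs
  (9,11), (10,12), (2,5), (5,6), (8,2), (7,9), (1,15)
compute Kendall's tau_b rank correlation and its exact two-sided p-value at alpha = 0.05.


Step 1: Enumerate the 21 unordered pairs (i,j) with i<j and classify each by sign(x_j-x_i) * sign(y_j-y_i).
  (1,2):dx=+1,dy=+1->C; (1,3):dx=-7,dy=-6->C; (1,4):dx=-4,dy=-5->C; (1,5):dx=-1,dy=-9->C
  (1,6):dx=-2,dy=-2->C; (1,7):dx=-8,dy=+4->D; (2,3):dx=-8,dy=-7->C; (2,4):dx=-5,dy=-6->C
  (2,5):dx=-2,dy=-10->C; (2,6):dx=-3,dy=-3->C; (2,7):dx=-9,dy=+3->D; (3,4):dx=+3,dy=+1->C
  (3,5):dx=+6,dy=-3->D; (3,6):dx=+5,dy=+4->C; (3,7):dx=-1,dy=+10->D; (4,5):dx=+3,dy=-4->D
  (4,6):dx=+2,dy=+3->C; (4,7):dx=-4,dy=+9->D; (5,6):dx=-1,dy=+7->D; (5,7):dx=-7,dy=+13->D
  (6,7):dx=-6,dy=+6->D
Step 2: C = 12, D = 9, total pairs = 21.
Step 3: tau = (C - D)/(n(n-1)/2) = (12 - 9)/21 = 0.142857.
Step 4: Exact two-sided p-value (enumerate n! = 5040 permutations of y under H0): p = 0.772619.
Step 5: alpha = 0.05. fail to reject H0.

tau_b = 0.1429 (C=12, D=9), p = 0.772619, fail to reject H0.


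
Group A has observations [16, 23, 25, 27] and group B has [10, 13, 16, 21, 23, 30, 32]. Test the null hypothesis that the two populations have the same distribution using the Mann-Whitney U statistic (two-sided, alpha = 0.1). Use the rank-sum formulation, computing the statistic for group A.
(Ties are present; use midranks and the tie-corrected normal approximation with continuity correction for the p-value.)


Step 1: Combine and sort all 11 observations; assign midranks.
sorted (value, group): (10,Y), (13,Y), (16,X), (16,Y), (21,Y), (23,X), (23,Y), (25,X), (27,X), (30,Y), (32,Y)
ranks: 10->1, 13->2, 16->3.5, 16->3.5, 21->5, 23->6.5, 23->6.5, 25->8, 27->9, 30->10, 32->11
Step 2: Rank sum for X: R1 = 3.5 + 6.5 + 8 + 9 = 27.
Step 3: U_X = R1 - n1(n1+1)/2 = 27 - 4*5/2 = 27 - 10 = 17.
       U_Y = n1*n2 - U_X = 28 - 17 = 11.
Step 4: Ties are present, so use the tie-corrected normal approximation (with continuity correction) for the p-value.
Step 5: p-value = 0.635059; compare to alpha = 0.1. fail to reject H0.

U_X = 17, p = 0.635059, fail to reject H0 at alpha = 0.1.


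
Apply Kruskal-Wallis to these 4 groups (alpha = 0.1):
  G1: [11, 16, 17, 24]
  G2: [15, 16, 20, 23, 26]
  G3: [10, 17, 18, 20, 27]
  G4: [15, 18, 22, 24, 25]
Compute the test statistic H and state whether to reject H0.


Step 1: Combine all N = 19 observations and assign midranks.
sorted (value, group, rank): (10,G3,1), (11,G1,2), (15,G2,3.5), (15,G4,3.5), (16,G1,5.5), (16,G2,5.5), (17,G1,7.5), (17,G3,7.5), (18,G3,9.5), (18,G4,9.5), (20,G2,11.5), (20,G3,11.5), (22,G4,13), (23,G2,14), (24,G1,15.5), (24,G4,15.5), (25,G4,17), (26,G2,18), (27,G3,19)
Step 2: Sum ranks within each group.
R_1 = 30.5 (n_1 = 4)
R_2 = 52.5 (n_2 = 5)
R_3 = 48.5 (n_3 = 5)
R_4 = 58.5 (n_4 = 5)
Step 3: H = 12/(N(N+1)) * sum(R_i^2/n_i) - 3(N+1)
     = 12/(19*20) * (30.5^2/4 + 52.5^2/5 + 48.5^2/5 + 58.5^2/5) - 3*20
     = 0.031579 * 1938.71 - 60
     = 1.222500.
Step 4: Ties present; correction factor C = 1 - 36/(19^3 - 19) = 0.994737. Corrected H = 1.222500 / 0.994737 = 1.228968.
Step 5: Under H0, H ~ chi^2(3); p-value = 0.746065.
Step 6: alpha = 0.1. fail to reject H0.

H = 1.2290, df = 3, p = 0.746065, fail to reject H0.


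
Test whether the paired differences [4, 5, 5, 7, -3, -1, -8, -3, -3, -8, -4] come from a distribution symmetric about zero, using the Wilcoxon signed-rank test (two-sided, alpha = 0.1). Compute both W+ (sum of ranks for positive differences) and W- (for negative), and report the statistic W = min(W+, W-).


Step 1: Drop any zero differences (none here) and take |d_i|.
|d| = [4, 5, 5, 7, 3, 1, 8, 3, 3, 8, 4]
Step 2: Midrank |d_i| (ties get averaged ranks).
ranks: |4|->5.5, |5|->7.5, |5|->7.5, |7|->9, |3|->3, |1|->1, |8|->10.5, |3|->3, |3|->3, |8|->10.5, |4|->5.5
Step 3: Attach original signs; sum ranks with positive sign and with negative sign.
W+ = 5.5 + 7.5 + 7.5 + 9 = 29.5
W- = 3 + 1 + 10.5 + 3 + 3 + 10.5 + 5.5 = 36.5
(Check: W+ + W- = 66 should equal n(n+1)/2 = 66.)
Step 4: Test statistic W = min(W+, W-) = 29.5.
Step 5: Ties in |d|, so use the tie-corrected normal approximation.
        E[W] = n(n+1)/4 = 11*12/4 = 33.
        Tie groups: |d|=3 (t=3), |d|=4 (t=2), |d|=5 (t=2), |d|=8 (t=2); sum(t^3 - t) = 42.
        Var[W] = n(n+1)(2n+1)/24 - sum(t^3-t)/48 = 3036/24 - 42/48 = 125.625.
        z = (W - E[W]) / sqrt(Var[W]) = (29.5 - 33) / 11.2083 = -0.3123.
        Two-sided p = 2*Phi(z) = 0.754835.
Step 6: alpha = 0.1. fail to reject H0.

W+ = 29.5, W- = 36.5, W = min = 29.5, p = 0.754835, fail to reject H0.


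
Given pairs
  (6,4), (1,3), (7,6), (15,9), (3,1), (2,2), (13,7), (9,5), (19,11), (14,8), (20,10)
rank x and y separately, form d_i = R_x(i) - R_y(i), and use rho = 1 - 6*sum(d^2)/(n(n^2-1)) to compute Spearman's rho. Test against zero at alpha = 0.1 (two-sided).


Step 1: Rank x and y separately (midranks; no ties here).
rank(x): 6->4, 1->1, 7->5, 15->9, 3->3, 2->2, 13->7, 9->6, 19->10, 14->8, 20->11
rank(y): 4->4, 3->3, 6->6, 9->9, 1->1, 2->2, 7->7, 5->5, 11->11, 8->8, 10->10
Step 2: d_i = R_x(i) - R_y(i); compute d_i^2.
  (4-4)^2=0, (1-3)^2=4, (5-6)^2=1, (9-9)^2=0, (3-1)^2=4, (2-2)^2=0, (7-7)^2=0, (6-5)^2=1, (10-11)^2=1, (8-8)^2=0, (11-10)^2=1
sum(d^2) = 12.
Step 3: rho = 1 - 6*12 / (11*(11^2 - 1)) = 1 - 72/1320 = 0.945455.
Step 4: Under H0, t = rho * sqrt((n-2)/(1-rho^2)) = 8.7071 ~ t(9).
Step 5: Two-sided p-value from the t-distribution with 9 df = 0.000011.
Step 6: alpha = 0.1. reject H0.

rho = 0.9455, p = 0.000011, reject H0 at alpha = 0.1.


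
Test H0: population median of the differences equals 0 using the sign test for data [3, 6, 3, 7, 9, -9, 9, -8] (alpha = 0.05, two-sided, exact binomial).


Step 1: Discard zero differences. Original n = 8; n_eff = number of nonzero differences = 8.
Nonzero differences (with sign): +3, +6, +3, +7, +9, -9, +9, -8
Step 2: Count signs: positive = 6, negative = 2.
Step 3: Under H0: P(positive) = 0.5, so the number of positives S ~ Bin(8, 0.5).
Step 4: Two-sided exact p-value = sum of Bin(8,0.5) probabilities at or below the observed probability = 0.289062.
Step 5: alpha = 0.05. fail to reject H0.

n_eff = 8, pos = 6, neg = 2, p = 0.289062, fail to reject H0.


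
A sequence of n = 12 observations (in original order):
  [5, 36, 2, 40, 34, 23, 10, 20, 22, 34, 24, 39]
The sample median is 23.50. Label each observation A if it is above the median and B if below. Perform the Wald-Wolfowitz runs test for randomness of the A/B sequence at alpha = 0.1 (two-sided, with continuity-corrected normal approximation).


Step 1: Compute median = 23.50; label A = above, B = below.
Labels in order: BABAABBBBAAA  (n_A = 6, n_B = 6)
Step 2: Count runs R = 6.
Step 3: Under H0 (random ordering), E[R] = 2*n_A*n_B/(n_A+n_B) + 1 = 2*6*6/12 + 1 = 7.0000.
        Var[R] = 2*n_A*n_B*(2*n_A*n_B - n_A - n_B) / ((n_A+n_B)^2 * (n_A+n_B-1)) = 4320/1584 = 2.7273.
        SD[R] = 1.6514.
Step 4: Continuity-corrected z = (R + 0.5 - E[R]) / SD[R] = (6 + 0.5 - 7.0000) / 1.6514 = -0.3028.
Step 5: Two-sided p-value via normal approximation = 2*(1 - Phi(|z|)) = 0.762069.
Step 6: alpha = 0.1. fail to reject H0.

R = 6, z = -0.3028, p = 0.762069, fail to reject H0.


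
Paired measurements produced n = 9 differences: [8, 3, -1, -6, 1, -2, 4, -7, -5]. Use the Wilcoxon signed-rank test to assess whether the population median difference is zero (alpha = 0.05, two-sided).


Step 1: Drop any zero differences (none here) and take |d_i|.
|d| = [8, 3, 1, 6, 1, 2, 4, 7, 5]
Step 2: Midrank |d_i| (ties get averaged ranks).
ranks: |8|->9, |3|->4, |1|->1.5, |6|->7, |1|->1.5, |2|->3, |4|->5, |7|->8, |5|->6
Step 3: Attach original signs; sum ranks with positive sign and with negative sign.
W+ = 9 + 4 + 1.5 + 5 = 19.5
W- = 1.5 + 7 + 3 + 8 + 6 = 25.5
(Check: W+ + W- = 45 should equal n(n+1)/2 = 45.)
Step 4: Test statistic W = min(W+, W-) = 19.5.
Step 5: Ties in |d|, so use the tie-corrected normal approximation.
        E[W] = n(n+1)/4 = 9*10/4 = 22.5.
        Tie groups: |d|=1 (t=2); sum(t^3 - t) = 6.
        Var[W] = n(n+1)(2n+1)/24 - sum(t^3-t)/48 = 1710/24 - 6/48 = 71.125.
        z = (W - E[W]) / sqrt(Var[W]) = (19.5 - 22.5) / 8.4336 = -0.3557.
        Two-sided p = 2*Phi(z) = 0.722049.
Step 6: alpha = 0.05. fail to reject H0.

W+ = 19.5, W- = 25.5, W = min = 19.5, p = 0.722049, fail to reject H0.


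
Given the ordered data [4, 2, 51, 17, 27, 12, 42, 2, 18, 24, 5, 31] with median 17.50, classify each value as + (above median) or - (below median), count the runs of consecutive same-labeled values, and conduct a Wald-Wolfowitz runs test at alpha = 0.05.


Step 1: Compute median = 17.50; label A = above, B = below.
Labels in order: BBABABABAABA  (n_A = 6, n_B = 6)
Step 2: Count runs R = 10.
Step 3: Under H0 (random ordering), E[R] = 2*n_A*n_B/(n_A+n_B) + 1 = 2*6*6/12 + 1 = 7.0000.
        Var[R] = 2*n_A*n_B*(2*n_A*n_B - n_A - n_B) / ((n_A+n_B)^2 * (n_A+n_B-1)) = 4320/1584 = 2.7273.
        SD[R] = 1.6514.
Step 4: Continuity-corrected z = (R - 0.5 - E[R]) / SD[R] = (10 - 0.5 - 7.0000) / 1.6514 = 1.5138.
Step 5: Two-sided p-value via normal approximation = 2*(1 - Phi(|z|)) = 0.130070.
Step 6: alpha = 0.05. fail to reject H0.

R = 10, z = 1.5138, p = 0.130070, fail to reject H0.


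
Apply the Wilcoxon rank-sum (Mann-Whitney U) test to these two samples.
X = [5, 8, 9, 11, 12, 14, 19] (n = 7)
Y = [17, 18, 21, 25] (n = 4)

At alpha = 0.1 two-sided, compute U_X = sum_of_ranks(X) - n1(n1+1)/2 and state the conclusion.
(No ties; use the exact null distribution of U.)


Step 1: Combine and sort all 11 observations; assign midranks.
sorted (value, group): (5,X), (8,X), (9,X), (11,X), (12,X), (14,X), (17,Y), (18,Y), (19,X), (21,Y), (25,Y)
ranks: 5->1, 8->2, 9->3, 11->4, 12->5, 14->6, 17->7, 18->8, 19->9, 21->10, 25->11
Step 2: Rank sum for X: R1 = 1 + 2 + 3 + 4 + 5 + 6 + 9 = 30.
Step 3: U_X = R1 - n1(n1+1)/2 = 30 - 7*8/2 = 30 - 28 = 2.
       U_Y = n1*n2 - U_X = 28 - 2 = 26.
Step 4: No ties, so the exact null distribution of U (based on enumerating the C(11,7) = 330 equally likely rank assignments) gives the two-sided p-value.
Step 5: p-value = 0.024242; compare to alpha = 0.1. reject H0.

U_X = 2, p = 0.024242, reject H0 at alpha = 0.1.


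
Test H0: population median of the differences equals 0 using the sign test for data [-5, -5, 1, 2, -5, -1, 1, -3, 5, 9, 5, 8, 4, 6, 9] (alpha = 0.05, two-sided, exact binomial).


Step 1: Discard zero differences. Original n = 15; n_eff = number of nonzero differences = 15.
Nonzero differences (with sign): -5, -5, +1, +2, -5, -1, +1, -3, +5, +9, +5, +8, +4, +6, +9
Step 2: Count signs: positive = 10, negative = 5.
Step 3: Under H0: P(positive) = 0.5, so the number of positives S ~ Bin(15, 0.5).
Step 4: Two-sided exact p-value = sum of Bin(15,0.5) probabilities at or below the observed probability = 0.301758.
Step 5: alpha = 0.05. fail to reject H0.

n_eff = 15, pos = 10, neg = 5, p = 0.301758, fail to reject H0.


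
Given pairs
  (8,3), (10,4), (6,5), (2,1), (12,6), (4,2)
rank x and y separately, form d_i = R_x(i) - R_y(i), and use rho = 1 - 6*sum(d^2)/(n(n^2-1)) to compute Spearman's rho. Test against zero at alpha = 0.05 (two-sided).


Step 1: Rank x and y separately (midranks; no ties here).
rank(x): 8->4, 10->5, 6->3, 2->1, 12->6, 4->2
rank(y): 3->3, 4->4, 5->5, 1->1, 6->6, 2->2
Step 2: d_i = R_x(i) - R_y(i); compute d_i^2.
  (4-3)^2=1, (5-4)^2=1, (3-5)^2=4, (1-1)^2=0, (6-6)^2=0, (2-2)^2=0
sum(d^2) = 6.
Step 3: rho = 1 - 6*6 / (6*(6^2 - 1)) = 1 - 36/210 = 0.828571.
Step 4: Under H0, t = rho * sqrt((n-2)/(1-rho^2)) = 2.9598 ~ t(4).
Step 5: Two-sided p-value from the t-distribution with 4 df = 0.041563.
Step 6: alpha = 0.05. reject H0.

rho = 0.8286, p = 0.041563, reject H0 at alpha = 0.05.


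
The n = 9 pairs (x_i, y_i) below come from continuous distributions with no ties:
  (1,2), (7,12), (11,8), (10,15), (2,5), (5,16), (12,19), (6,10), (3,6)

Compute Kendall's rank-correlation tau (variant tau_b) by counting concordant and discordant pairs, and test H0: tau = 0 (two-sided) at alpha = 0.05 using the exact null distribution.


Step 1: Enumerate the 36 unordered pairs (i,j) with i<j and classify each by sign(x_j-x_i) * sign(y_j-y_i).
  (1,2):dx=+6,dy=+10->C; (1,3):dx=+10,dy=+6->C; (1,4):dx=+9,dy=+13->C; (1,5):dx=+1,dy=+3->C
  (1,6):dx=+4,dy=+14->C; (1,7):dx=+11,dy=+17->C; (1,8):dx=+5,dy=+8->C; (1,9):dx=+2,dy=+4->C
  (2,3):dx=+4,dy=-4->D; (2,4):dx=+3,dy=+3->C; (2,5):dx=-5,dy=-7->C; (2,6):dx=-2,dy=+4->D
  (2,7):dx=+5,dy=+7->C; (2,8):dx=-1,dy=-2->C; (2,9):dx=-4,dy=-6->C; (3,4):dx=-1,dy=+7->D
  (3,5):dx=-9,dy=-3->C; (3,6):dx=-6,dy=+8->D; (3,7):dx=+1,dy=+11->C; (3,8):dx=-5,dy=+2->D
  (3,9):dx=-8,dy=-2->C; (4,5):dx=-8,dy=-10->C; (4,6):dx=-5,dy=+1->D; (4,7):dx=+2,dy=+4->C
  (4,8):dx=-4,dy=-5->C; (4,9):dx=-7,dy=-9->C; (5,6):dx=+3,dy=+11->C; (5,7):dx=+10,dy=+14->C
  (5,8):dx=+4,dy=+5->C; (5,9):dx=+1,dy=+1->C; (6,7):dx=+7,dy=+3->C; (6,8):dx=+1,dy=-6->D
  (6,9):dx=-2,dy=-10->C; (7,8):dx=-6,dy=-9->C; (7,9):dx=-9,dy=-13->C; (8,9):dx=-3,dy=-4->C
Step 2: C = 29, D = 7, total pairs = 36.
Step 3: tau = (C - D)/(n(n-1)/2) = (29 - 7)/36 = 0.611111.
Step 4: Exact two-sided p-value (enumerate n! = 362880 permutations of y under H0): p = 0.024741.
Step 5: alpha = 0.05. reject H0.

tau_b = 0.6111 (C=29, D=7), p = 0.024741, reject H0.


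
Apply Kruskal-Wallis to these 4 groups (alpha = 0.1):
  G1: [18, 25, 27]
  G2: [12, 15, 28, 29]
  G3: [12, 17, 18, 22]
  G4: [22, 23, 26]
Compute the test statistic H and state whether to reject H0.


Step 1: Combine all N = 14 observations and assign midranks.
sorted (value, group, rank): (12,G2,1.5), (12,G3,1.5), (15,G2,3), (17,G3,4), (18,G1,5.5), (18,G3,5.5), (22,G3,7.5), (22,G4,7.5), (23,G4,9), (25,G1,10), (26,G4,11), (27,G1,12), (28,G2,13), (29,G2,14)
Step 2: Sum ranks within each group.
R_1 = 27.5 (n_1 = 3)
R_2 = 31.5 (n_2 = 4)
R_3 = 18.5 (n_3 = 4)
R_4 = 27.5 (n_4 = 3)
Step 3: H = 12/(N(N+1)) * sum(R_i^2/n_i) - 3(N+1)
     = 12/(14*15) * (27.5^2/3 + 31.5^2/4 + 18.5^2/4 + 27.5^2/3) - 3*15
     = 0.057143 * 837.792 - 45
     = 2.873810.
Step 4: Ties present; correction factor C = 1 - 18/(14^3 - 14) = 0.993407. Corrected H = 2.873810 / 0.993407 = 2.892883.
Step 5: Under H0, H ~ chi^2(3); p-value = 0.408437.
Step 6: alpha = 0.1. fail to reject H0.

H = 2.8929, df = 3, p = 0.408437, fail to reject H0.


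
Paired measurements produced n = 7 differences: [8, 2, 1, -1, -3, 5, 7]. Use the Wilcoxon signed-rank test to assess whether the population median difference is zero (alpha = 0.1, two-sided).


Step 1: Drop any zero differences (none here) and take |d_i|.
|d| = [8, 2, 1, 1, 3, 5, 7]
Step 2: Midrank |d_i| (ties get averaged ranks).
ranks: |8|->7, |2|->3, |1|->1.5, |1|->1.5, |3|->4, |5|->5, |7|->6
Step 3: Attach original signs; sum ranks with positive sign and with negative sign.
W+ = 7 + 3 + 1.5 + 5 + 6 = 22.5
W- = 1.5 + 4 = 5.5
(Check: W+ + W- = 28 should equal n(n+1)/2 = 28.)
Step 4: Test statistic W = min(W+, W-) = 5.5.
Step 5: Ties in |d|, so use the tie-corrected normal approximation.
        E[W] = n(n+1)/4 = 7*8/4 = 14.
        Tie groups: |d|=1 (t=2); sum(t^3 - t) = 6.
        Var[W] = n(n+1)(2n+1)/24 - sum(t^3-t)/48 = 840/24 - 6/48 = 34.875.
        z = (W - E[W]) / sqrt(Var[W]) = (5.5 - 14) / 5.9055 = -1.4393.
        Two-sided p = 2*Phi(z) = 0.150056.
Step 6: alpha = 0.1. fail to reject H0.

W+ = 22.5, W- = 5.5, W = min = 5.5, p = 0.150056, fail to reject H0.


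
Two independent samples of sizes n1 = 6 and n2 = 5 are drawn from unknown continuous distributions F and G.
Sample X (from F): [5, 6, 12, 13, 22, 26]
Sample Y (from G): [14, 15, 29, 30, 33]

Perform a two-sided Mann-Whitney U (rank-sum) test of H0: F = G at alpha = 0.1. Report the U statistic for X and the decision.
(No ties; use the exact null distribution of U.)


Step 1: Combine and sort all 11 observations; assign midranks.
sorted (value, group): (5,X), (6,X), (12,X), (13,X), (14,Y), (15,Y), (22,X), (26,X), (29,Y), (30,Y), (33,Y)
ranks: 5->1, 6->2, 12->3, 13->4, 14->5, 15->6, 22->7, 26->8, 29->9, 30->10, 33->11
Step 2: Rank sum for X: R1 = 1 + 2 + 3 + 4 + 7 + 8 = 25.
Step 3: U_X = R1 - n1(n1+1)/2 = 25 - 6*7/2 = 25 - 21 = 4.
       U_Y = n1*n2 - U_X = 30 - 4 = 26.
Step 4: No ties, so the exact null distribution of U (based on enumerating the C(11,6) = 462 equally likely rank assignments) gives the two-sided p-value.
Step 5: p-value = 0.051948; compare to alpha = 0.1. reject H0.

U_X = 4, p = 0.051948, reject H0 at alpha = 0.1.


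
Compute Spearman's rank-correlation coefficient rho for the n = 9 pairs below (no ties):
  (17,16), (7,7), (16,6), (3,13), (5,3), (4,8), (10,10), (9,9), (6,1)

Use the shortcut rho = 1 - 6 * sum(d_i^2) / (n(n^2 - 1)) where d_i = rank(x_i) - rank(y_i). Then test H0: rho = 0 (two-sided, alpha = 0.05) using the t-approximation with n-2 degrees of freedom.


Step 1: Rank x and y separately (midranks; no ties here).
rank(x): 17->9, 7->5, 16->8, 3->1, 5->3, 4->2, 10->7, 9->6, 6->4
rank(y): 16->9, 7->4, 6->3, 13->8, 3->2, 8->5, 10->7, 9->6, 1->1
Step 2: d_i = R_x(i) - R_y(i); compute d_i^2.
  (9-9)^2=0, (5-4)^2=1, (8-3)^2=25, (1-8)^2=49, (3-2)^2=1, (2-5)^2=9, (7-7)^2=0, (6-6)^2=0, (4-1)^2=9
sum(d^2) = 94.
Step 3: rho = 1 - 6*94 / (9*(9^2 - 1)) = 1 - 564/720 = 0.216667.
Step 4: Under H0, t = rho * sqrt((n-2)/(1-rho^2)) = 0.5872 ~ t(7).
Step 5: Two-sided p-value from the t-distribution with 7 df = 0.575515.
Step 6: alpha = 0.05. fail to reject H0.

rho = 0.2167, p = 0.575515, fail to reject H0 at alpha = 0.05.


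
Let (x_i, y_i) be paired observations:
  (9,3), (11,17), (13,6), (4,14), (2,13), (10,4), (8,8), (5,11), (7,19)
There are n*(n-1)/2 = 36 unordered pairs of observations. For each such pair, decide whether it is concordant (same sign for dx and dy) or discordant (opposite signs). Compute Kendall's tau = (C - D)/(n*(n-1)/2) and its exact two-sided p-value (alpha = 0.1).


Step 1: Enumerate the 36 unordered pairs (i,j) with i<j and classify each by sign(x_j-x_i) * sign(y_j-y_i).
  (1,2):dx=+2,dy=+14->C; (1,3):dx=+4,dy=+3->C; (1,4):dx=-5,dy=+11->D; (1,5):dx=-7,dy=+10->D
  (1,6):dx=+1,dy=+1->C; (1,7):dx=-1,dy=+5->D; (1,8):dx=-4,dy=+8->D; (1,9):dx=-2,dy=+16->D
  (2,3):dx=+2,dy=-11->D; (2,4):dx=-7,dy=-3->C; (2,5):dx=-9,dy=-4->C; (2,6):dx=-1,dy=-13->C
  (2,7):dx=-3,dy=-9->C; (2,8):dx=-6,dy=-6->C; (2,9):dx=-4,dy=+2->D; (3,4):dx=-9,dy=+8->D
  (3,5):dx=-11,dy=+7->D; (3,6):dx=-3,dy=-2->C; (3,7):dx=-5,dy=+2->D; (3,8):dx=-8,dy=+5->D
  (3,9):dx=-6,dy=+13->D; (4,5):dx=-2,dy=-1->C; (4,6):dx=+6,dy=-10->D; (4,7):dx=+4,dy=-6->D
  (4,8):dx=+1,dy=-3->D; (4,9):dx=+3,dy=+5->C; (5,6):dx=+8,dy=-9->D; (5,7):dx=+6,dy=-5->D
  (5,8):dx=+3,dy=-2->D; (5,9):dx=+5,dy=+6->C; (6,7):dx=-2,dy=+4->D; (6,8):dx=-5,dy=+7->D
  (6,9):dx=-3,dy=+15->D; (7,8):dx=-3,dy=+3->D; (7,9):dx=-1,dy=+11->D; (8,9):dx=+2,dy=+8->C
Step 2: C = 13, D = 23, total pairs = 36.
Step 3: tau = (C - D)/(n(n-1)/2) = (13 - 23)/36 = -0.277778.
Step 4: Exact two-sided p-value (enumerate n! = 362880 permutations of y under H0): p = 0.358488.
Step 5: alpha = 0.1. fail to reject H0.

tau_b = -0.2778 (C=13, D=23), p = 0.358488, fail to reject H0.


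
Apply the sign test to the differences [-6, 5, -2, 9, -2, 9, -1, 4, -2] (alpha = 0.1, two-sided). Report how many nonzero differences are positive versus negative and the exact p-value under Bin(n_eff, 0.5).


Step 1: Discard zero differences. Original n = 9; n_eff = number of nonzero differences = 9.
Nonzero differences (with sign): -6, +5, -2, +9, -2, +9, -1, +4, -2
Step 2: Count signs: positive = 4, negative = 5.
Step 3: Under H0: P(positive) = 0.5, so the number of positives S ~ Bin(9, 0.5).
Step 4: Two-sided exact p-value = sum of Bin(9,0.5) probabilities at or below the observed probability = 1.000000.
Step 5: alpha = 0.1. fail to reject H0.

n_eff = 9, pos = 4, neg = 5, p = 1.000000, fail to reject H0.


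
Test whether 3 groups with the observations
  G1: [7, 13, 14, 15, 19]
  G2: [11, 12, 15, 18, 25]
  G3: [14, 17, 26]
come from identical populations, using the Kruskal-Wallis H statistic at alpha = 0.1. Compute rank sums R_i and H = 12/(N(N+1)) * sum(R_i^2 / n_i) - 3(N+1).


Step 1: Combine all N = 13 observations and assign midranks.
sorted (value, group, rank): (7,G1,1), (11,G2,2), (12,G2,3), (13,G1,4), (14,G1,5.5), (14,G3,5.5), (15,G1,7.5), (15,G2,7.5), (17,G3,9), (18,G2,10), (19,G1,11), (25,G2,12), (26,G3,13)
Step 2: Sum ranks within each group.
R_1 = 29 (n_1 = 5)
R_2 = 34.5 (n_2 = 5)
R_3 = 27.5 (n_3 = 3)
Step 3: H = 12/(N(N+1)) * sum(R_i^2/n_i) - 3(N+1)
     = 12/(13*14) * (29^2/5 + 34.5^2/5 + 27.5^2/3) - 3*14
     = 0.065934 * 658.333 - 42
     = 1.406593.
Step 4: Ties present; correction factor C = 1 - 12/(13^3 - 13) = 0.994505. Corrected H = 1.406593 / 0.994505 = 1.414365.
Step 5: Under H0, H ~ chi^2(2); p-value = 0.493031.
Step 6: alpha = 0.1. fail to reject H0.

H = 1.4144, df = 2, p = 0.493031, fail to reject H0.


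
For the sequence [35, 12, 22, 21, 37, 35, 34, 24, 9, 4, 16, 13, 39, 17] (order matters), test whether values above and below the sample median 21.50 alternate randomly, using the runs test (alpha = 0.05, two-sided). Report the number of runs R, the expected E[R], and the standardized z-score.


Step 1: Compute median = 21.50; label A = above, B = below.
Labels in order: ABABAAAABBBBAB  (n_A = 7, n_B = 7)
Step 2: Count runs R = 8.
Step 3: Under H0 (random ordering), E[R] = 2*n_A*n_B/(n_A+n_B) + 1 = 2*7*7/14 + 1 = 8.0000.
        Var[R] = 2*n_A*n_B*(2*n_A*n_B - n_A - n_B) / ((n_A+n_B)^2 * (n_A+n_B-1)) = 8232/2548 = 3.2308.
        SD[R] = 1.7974.
Step 4: R = E[R], so z = 0 with no continuity correction.
Step 5: Two-sided p-value via normal approximation = 2*(1 - Phi(|z|)) = 1.000000.
Step 6: alpha = 0.05. fail to reject H0.

R = 8, z = 0.0000, p = 1.000000, fail to reject H0.


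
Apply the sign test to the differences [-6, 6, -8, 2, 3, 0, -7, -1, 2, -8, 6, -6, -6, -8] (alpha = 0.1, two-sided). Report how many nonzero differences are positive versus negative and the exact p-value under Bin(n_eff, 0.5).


Step 1: Discard zero differences. Original n = 14; n_eff = number of nonzero differences = 13.
Nonzero differences (with sign): -6, +6, -8, +2, +3, -7, -1, +2, -8, +6, -6, -6, -8
Step 2: Count signs: positive = 5, negative = 8.
Step 3: Under H0: P(positive) = 0.5, so the number of positives S ~ Bin(13, 0.5).
Step 4: Two-sided exact p-value = sum of Bin(13,0.5) probabilities at or below the observed probability = 0.581055.
Step 5: alpha = 0.1. fail to reject H0.

n_eff = 13, pos = 5, neg = 8, p = 0.581055, fail to reject H0.


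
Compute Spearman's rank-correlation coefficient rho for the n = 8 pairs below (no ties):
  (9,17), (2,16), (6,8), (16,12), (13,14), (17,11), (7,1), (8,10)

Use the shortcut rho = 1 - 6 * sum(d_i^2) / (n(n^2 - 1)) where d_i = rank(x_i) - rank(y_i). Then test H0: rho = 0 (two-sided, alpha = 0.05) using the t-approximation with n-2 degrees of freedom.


Step 1: Rank x and y separately (midranks; no ties here).
rank(x): 9->5, 2->1, 6->2, 16->7, 13->6, 17->8, 7->3, 8->4
rank(y): 17->8, 16->7, 8->2, 12->5, 14->6, 11->4, 1->1, 10->3
Step 2: d_i = R_x(i) - R_y(i); compute d_i^2.
  (5-8)^2=9, (1-7)^2=36, (2-2)^2=0, (7-5)^2=4, (6-6)^2=0, (8-4)^2=16, (3-1)^2=4, (4-3)^2=1
sum(d^2) = 70.
Step 3: rho = 1 - 6*70 / (8*(8^2 - 1)) = 1 - 420/504 = 0.166667.
Step 4: Under H0, t = rho * sqrt((n-2)/(1-rho^2)) = 0.4140 ~ t(6).
Step 5: Two-sided p-value from the t-distribution with 6 df = 0.693239.
Step 6: alpha = 0.05. fail to reject H0.

rho = 0.1667, p = 0.693239, fail to reject H0 at alpha = 0.05.


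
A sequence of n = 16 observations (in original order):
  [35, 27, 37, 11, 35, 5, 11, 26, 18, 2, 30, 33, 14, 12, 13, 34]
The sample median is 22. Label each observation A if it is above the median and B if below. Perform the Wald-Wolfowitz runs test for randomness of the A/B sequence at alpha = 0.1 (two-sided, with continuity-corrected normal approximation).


Step 1: Compute median = 22; label A = above, B = below.
Labels in order: AAABABBABBAABBBA  (n_A = 8, n_B = 8)
Step 2: Count runs R = 9.
Step 3: Under H0 (random ordering), E[R] = 2*n_A*n_B/(n_A+n_B) + 1 = 2*8*8/16 + 1 = 9.0000.
        Var[R] = 2*n_A*n_B*(2*n_A*n_B - n_A - n_B) / ((n_A+n_B)^2 * (n_A+n_B-1)) = 14336/3840 = 3.7333.
        SD[R] = 1.9322.
Step 4: R = E[R], so z = 0 with no continuity correction.
Step 5: Two-sided p-value via normal approximation = 2*(1 - Phi(|z|)) = 1.000000.
Step 6: alpha = 0.1. fail to reject H0.

R = 9, z = 0.0000, p = 1.000000, fail to reject H0.


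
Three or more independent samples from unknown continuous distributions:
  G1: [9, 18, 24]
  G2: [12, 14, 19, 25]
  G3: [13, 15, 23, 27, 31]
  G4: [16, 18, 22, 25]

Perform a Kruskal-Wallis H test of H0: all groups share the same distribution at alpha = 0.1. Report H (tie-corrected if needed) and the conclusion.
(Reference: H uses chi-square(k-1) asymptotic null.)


Step 1: Combine all N = 16 observations and assign midranks.
sorted (value, group, rank): (9,G1,1), (12,G2,2), (13,G3,3), (14,G2,4), (15,G3,5), (16,G4,6), (18,G1,7.5), (18,G4,7.5), (19,G2,9), (22,G4,10), (23,G3,11), (24,G1,12), (25,G2,13.5), (25,G4,13.5), (27,G3,15), (31,G3,16)
Step 2: Sum ranks within each group.
R_1 = 20.5 (n_1 = 3)
R_2 = 28.5 (n_2 = 4)
R_3 = 50 (n_3 = 5)
R_4 = 37 (n_4 = 4)
Step 3: H = 12/(N(N+1)) * sum(R_i^2/n_i) - 3(N+1)
     = 12/(16*17) * (20.5^2/3 + 28.5^2/4 + 50^2/5 + 37^2/4) - 3*17
     = 0.044118 * 1185.4 - 51
     = 1.296875.
Step 4: Ties present; correction factor C = 1 - 12/(16^3 - 16) = 0.997059. Corrected H = 1.296875 / 0.997059 = 1.300701.
Step 5: Under H0, H ~ chi^2(3); p-value = 0.728967.
Step 6: alpha = 0.1. fail to reject H0.

H = 1.3007, df = 3, p = 0.728967, fail to reject H0.


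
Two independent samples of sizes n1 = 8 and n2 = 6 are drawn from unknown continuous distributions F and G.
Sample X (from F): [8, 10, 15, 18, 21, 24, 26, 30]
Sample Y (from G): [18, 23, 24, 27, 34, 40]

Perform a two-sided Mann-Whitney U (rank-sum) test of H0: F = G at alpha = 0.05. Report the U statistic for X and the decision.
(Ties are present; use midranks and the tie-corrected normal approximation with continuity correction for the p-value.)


Step 1: Combine and sort all 14 observations; assign midranks.
sorted (value, group): (8,X), (10,X), (15,X), (18,X), (18,Y), (21,X), (23,Y), (24,X), (24,Y), (26,X), (27,Y), (30,X), (34,Y), (40,Y)
ranks: 8->1, 10->2, 15->3, 18->4.5, 18->4.5, 21->6, 23->7, 24->8.5, 24->8.5, 26->10, 27->11, 30->12, 34->13, 40->14
Step 2: Rank sum for X: R1 = 1 + 2 + 3 + 4.5 + 6 + 8.5 + 10 + 12 = 47.
Step 3: U_X = R1 - n1(n1+1)/2 = 47 - 8*9/2 = 47 - 36 = 11.
       U_Y = n1*n2 - U_X = 48 - 11 = 37.
Step 4: Ties are present, so use the tie-corrected normal approximation (with continuity correction) for the p-value.
Step 5: p-value = 0.105813; compare to alpha = 0.05. fail to reject H0.

U_X = 11, p = 0.105813, fail to reject H0 at alpha = 0.05.


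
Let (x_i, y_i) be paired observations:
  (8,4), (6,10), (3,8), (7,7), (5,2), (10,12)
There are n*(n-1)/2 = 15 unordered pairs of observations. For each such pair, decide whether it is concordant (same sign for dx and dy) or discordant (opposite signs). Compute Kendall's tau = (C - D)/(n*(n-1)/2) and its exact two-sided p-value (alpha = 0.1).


Step 1: Enumerate the 15 unordered pairs (i,j) with i<j and classify each by sign(x_j-x_i) * sign(y_j-y_i).
  (1,2):dx=-2,dy=+6->D; (1,3):dx=-5,dy=+4->D; (1,4):dx=-1,dy=+3->D; (1,5):dx=-3,dy=-2->C
  (1,6):dx=+2,dy=+8->C; (2,3):dx=-3,dy=-2->C; (2,4):dx=+1,dy=-3->D; (2,5):dx=-1,dy=-8->C
  (2,6):dx=+4,dy=+2->C; (3,4):dx=+4,dy=-1->D; (3,5):dx=+2,dy=-6->D; (3,6):dx=+7,dy=+4->C
  (4,5):dx=-2,dy=-5->C; (4,6):dx=+3,dy=+5->C; (5,6):dx=+5,dy=+10->C
Step 2: C = 9, D = 6, total pairs = 15.
Step 3: tau = (C - D)/(n(n-1)/2) = (9 - 6)/15 = 0.200000.
Step 4: Exact two-sided p-value (enumerate n! = 720 permutations of y under H0): p = 0.719444.
Step 5: alpha = 0.1. fail to reject H0.

tau_b = 0.2000 (C=9, D=6), p = 0.719444, fail to reject H0.


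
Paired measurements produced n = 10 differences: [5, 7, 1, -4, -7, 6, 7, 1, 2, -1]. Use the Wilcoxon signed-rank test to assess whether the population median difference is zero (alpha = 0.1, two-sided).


Step 1: Drop any zero differences (none here) and take |d_i|.
|d| = [5, 7, 1, 4, 7, 6, 7, 1, 2, 1]
Step 2: Midrank |d_i| (ties get averaged ranks).
ranks: |5|->6, |7|->9, |1|->2, |4|->5, |7|->9, |6|->7, |7|->9, |1|->2, |2|->4, |1|->2
Step 3: Attach original signs; sum ranks with positive sign and with negative sign.
W+ = 6 + 9 + 2 + 7 + 9 + 2 + 4 = 39
W- = 5 + 9 + 2 = 16
(Check: W+ + W- = 55 should equal n(n+1)/2 = 55.)
Step 4: Test statistic W = min(W+, W-) = 16.
Step 5: Ties in |d|, so use the tie-corrected normal approximation.
        E[W] = n(n+1)/4 = 10*11/4 = 27.5.
        Tie groups: |d|=1 (t=3), |d|=7 (t=3); sum(t^3 - t) = 48.
        Var[W] = n(n+1)(2n+1)/24 - sum(t^3-t)/48 = 2310/24 - 48/48 = 95.25.
        z = (W - E[W]) / sqrt(Var[W]) = (16 - 27.5) / 9.7596 = -1.1783.
        Two-sided p = 2*Phi(z) = 0.238667.
Step 6: alpha = 0.1. fail to reject H0.

W+ = 39, W- = 16, W = min = 16, p = 0.238667, fail to reject H0.


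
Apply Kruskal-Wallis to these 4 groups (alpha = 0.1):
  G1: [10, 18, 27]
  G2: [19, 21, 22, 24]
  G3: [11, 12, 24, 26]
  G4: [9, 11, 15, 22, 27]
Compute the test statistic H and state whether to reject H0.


Step 1: Combine all N = 16 observations and assign midranks.
sorted (value, group, rank): (9,G4,1), (10,G1,2), (11,G3,3.5), (11,G4,3.5), (12,G3,5), (15,G4,6), (18,G1,7), (19,G2,8), (21,G2,9), (22,G2,10.5), (22,G4,10.5), (24,G2,12.5), (24,G3,12.5), (26,G3,14), (27,G1,15.5), (27,G4,15.5)
Step 2: Sum ranks within each group.
R_1 = 24.5 (n_1 = 3)
R_2 = 40 (n_2 = 4)
R_3 = 35 (n_3 = 4)
R_4 = 36.5 (n_4 = 5)
Step 3: H = 12/(N(N+1)) * sum(R_i^2/n_i) - 3(N+1)
     = 12/(16*17) * (24.5^2/3 + 40^2/4 + 35^2/4 + 36.5^2/5) - 3*17
     = 0.044118 * 1172.78 - 51
     = 0.740441.
Step 4: Ties present; correction factor C = 1 - 24/(16^3 - 16) = 0.994118. Corrected H = 0.740441 / 0.994118 = 0.744822.
Step 5: Under H0, H ~ chi^2(3); p-value = 0.862614.
Step 6: alpha = 0.1. fail to reject H0.

H = 0.7448, df = 3, p = 0.862614, fail to reject H0.


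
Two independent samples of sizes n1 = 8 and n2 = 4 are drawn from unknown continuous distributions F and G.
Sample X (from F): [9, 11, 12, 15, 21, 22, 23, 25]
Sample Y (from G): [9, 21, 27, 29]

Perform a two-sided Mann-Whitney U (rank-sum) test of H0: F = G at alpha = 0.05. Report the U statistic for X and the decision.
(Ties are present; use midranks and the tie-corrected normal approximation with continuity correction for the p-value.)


Step 1: Combine and sort all 12 observations; assign midranks.
sorted (value, group): (9,X), (9,Y), (11,X), (12,X), (15,X), (21,X), (21,Y), (22,X), (23,X), (25,X), (27,Y), (29,Y)
ranks: 9->1.5, 9->1.5, 11->3, 12->4, 15->5, 21->6.5, 21->6.5, 22->8, 23->9, 25->10, 27->11, 29->12
Step 2: Rank sum for X: R1 = 1.5 + 3 + 4 + 5 + 6.5 + 8 + 9 + 10 = 47.
Step 3: U_X = R1 - n1(n1+1)/2 = 47 - 8*9/2 = 47 - 36 = 11.
       U_Y = n1*n2 - U_X = 32 - 11 = 21.
Step 4: Ties are present, so use the tie-corrected normal approximation (with continuity correction) for the p-value.
Step 5: p-value = 0.443097; compare to alpha = 0.05. fail to reject H0.

U_X = 11, p = 0.443097, fail to reject H0 at alpha = 0.05.


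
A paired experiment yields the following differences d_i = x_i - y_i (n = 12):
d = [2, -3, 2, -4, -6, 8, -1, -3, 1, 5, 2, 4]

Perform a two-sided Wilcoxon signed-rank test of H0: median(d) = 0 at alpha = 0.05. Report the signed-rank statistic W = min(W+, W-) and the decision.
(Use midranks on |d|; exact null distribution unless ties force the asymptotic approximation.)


Step 1: Drop any zero differences (none here) and take |d_i|.
|d| = [2, 3, 2, 4, 6, 8, 1, 3, 1, 5, 2, 4]
Step 2: Midrank |d_i| (ties get averaged ranks).
ranks: |2|->4, |3|->6.5, |2|->4, |4|->8.5, |6|->11, |8|->12, |1|->1.5, |3|->6.5, |1|->1.5, |5|->10, |2|->4, |4|->8.5
Step 3: Attach original signs; sum ranks with positive sign and with negative sign.
W+ = 4 + 4 + 12 + 1.5 + 10 + 4 + 8.5 = 44
W- = 6.5 + 8.5 + 11 + 1.5 + 6.5 = 34
(Check: W+ + W- = 78 should equal n(n+1)/2 = 78.)
Step 4: Test statistic W = min(W+, W-) = 34.
Step 5: Ties in |d|, so use the tie-corrected normal approximation.
        E[W] = n(n+1)/4 = 12*13/4 = 39.
        Tie groups: |d|=1 (t=2), |d|=2 (t=3), |d|=3 (t=2), |d|=4 (t=2); sum(t^3 - t) = 42.
        Var[W] = n(n+1)(2n+1)/24 - sum(t^3-t)/48 = 3900/24 - 42/48 = 161.625.
        z = (W - E[W]) / sqrt(Var[W]) = (34 - 39) / 12.7132 = -0.3933.
        Two-sided p = 2*Phi(z) = 0.694103.
Step 6: alpha = 0.05. fail to reject H0.

W+ = 44, W- = 34, W = min = 34, p = 0.694103, fail to reject H0.


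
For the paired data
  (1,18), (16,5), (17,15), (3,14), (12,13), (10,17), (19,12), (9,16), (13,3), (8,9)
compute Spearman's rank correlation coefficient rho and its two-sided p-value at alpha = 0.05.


Step 1: Rank x and y separately (midranks; no ties here).
rank(x): 1->1, 16->8, 17->9, 3->2, 12->6, 10->5, 19->10, 9->4, 13->7, 8->3
rank(y): 18->10, 5->2, 15->7, 14->6, 13->5, 17->9, 12->4, 16->8, 3->1, 9->3
Step 2: d_i = R_x(i) - R_y(i); compute d_i^2.
  (1-10)^2=81, (8-2)^2=36, (9-7)^2=4, (2-6)^2=16, (6-5)^2=1, (5-9)^2=16, (10-4)^2=36, (4-8)^2=16, (7-1)^2=36, (3-3)^2=0
sum(d^2) = 242.
Step 3: rho = 1 - 6*242 / (10*(10^2 - 1)) = 1 - 1452/990 = -0.466667.
Step 4: Under H0, t = rho * sqrt((n-2)/(1-rho^2)) = -1.4924 ~ t(8).
Step 5: Two-sided p-value from the t-distribution with 8 df = 0.173939.
Step 6: alpha = 0.05. fail to reject H0.

rho = -0.4667, p = 0.173939, fail to reject H0 at alpha = 0.05.


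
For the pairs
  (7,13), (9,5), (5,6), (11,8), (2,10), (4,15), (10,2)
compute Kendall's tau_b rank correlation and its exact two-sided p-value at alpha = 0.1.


Step 1: Enumerate the 21 unordered pairs (i,j) with i<j and classify each by sign(x_j-x_i) * sign(y_j-y_i).
  (1,2):dx=+2,dy=-8->D; (1,3):dx=-2,dy=-7->C; (1,4):dx=+4,dy=-5->D; (1,5):dx=-5,dy=-3->C
  (1,6):dx=-3,dy=+2->D; (1,7):dx=+3,dy=-11->D; (2,3):dx=-4,dy=+1->D; (2,4):dx=+2,dy=+3->C
  (2,5):dx=-7,dy=+5->D; (2,6):dx=-5,dy=+10->D; (2,7):dx=+1,dy=-3->D; (3,4):dx=+6,dy=+2->C
  (3,5):dx=-3,dy=+4->D; (3,6):dx=-1,dy=+9->D; (3,7):dx=+5,dy=-4->D; (4,5):dx=-9,dy=+2->D
  (4,6):dx=-7,dy=+7->D; (4,7):dx=-1,dy=-6->C; (5,6):dx=+2,dy=+5->C; (5,7):dx=+8,dy=-8->D
  (6,7):dx=+6,dy=-13->D
Step 2: C = 6, D = 15, total pairs = 21.
Step 3: tau = (C - D)/(n(n-1)/2) = (6 - 15)/21 = -0.428571.
Step 4: Exact two-sided p-value (enumerate n! = 5040 permutations of y under H0): p = 0.238889.
Step 5: alpha = 0.1. fail to reject H0.

tau_b = -0.4286 (C=6, D=15), p = 0.238889, fail to reject H0.


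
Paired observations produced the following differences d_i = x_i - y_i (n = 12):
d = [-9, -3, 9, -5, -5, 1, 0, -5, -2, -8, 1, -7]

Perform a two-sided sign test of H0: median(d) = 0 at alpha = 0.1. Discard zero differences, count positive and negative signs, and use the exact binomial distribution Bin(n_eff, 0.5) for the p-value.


Step 1: Discard zero differences. Original n = 12; n_eff = number of nonzero differences = 11.
Nonzero differences (with sign): -9, -3, +9, -5, -5, +1, -5, -2, -8, +1, -7
Step 2: Count signs: positive = 3, negative = 8.
Step 3: Under H0: P(positive) = 0.5, so the number of positives S ~ Bin(11, 0.5).
Step 4: Two-sided exact p-value = sum of Bin(11,0.5) probabilities at or below the observed probability = 0.226562.
Step 5: alpha = 0.1. fail to reject H0.

n_eff = 11, pos = 3, neg = 8, p = 0.226562, fail to reject H0.


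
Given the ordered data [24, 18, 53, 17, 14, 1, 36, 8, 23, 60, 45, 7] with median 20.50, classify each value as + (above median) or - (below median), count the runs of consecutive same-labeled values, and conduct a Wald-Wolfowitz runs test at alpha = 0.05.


Step 1: Compute median = 20.50; label A = above, B = below.
Labels in order: ABABBBABAAAB  (n_A = 6, n_B = 6)
Step 2: Count runs R = 8.
Step 3: Under H0 (random ordering), E[R] = 2*n_A*n_B/(n_A+n_B) + 1 = 2*6*6/12 + 1 = 7.0000.
        Var[R] = 2*n_A*n_B*(2*n_A*n_B - n_A - n_B) / ((n_A+n_B)^2 * (n_A+n_B-1)) = 4320/1584 = 2.7273.
        SD[R] = 1.6514.
Step 4: Continuity-corrected z = (R - 0.5 - E[R]) / SD[R] = (8 - 0.5 - 7.0000) / 1.6514 = 0.3028.
Step 5: Two-sided p-value via normal approximation = 2*(1 - Phi(|z|)) = 0.762069.
Step 6: alpha = 0.05. fail to reject H0.

R = 8, z = 0.3028, p = 0.762069, fail to reject H0.


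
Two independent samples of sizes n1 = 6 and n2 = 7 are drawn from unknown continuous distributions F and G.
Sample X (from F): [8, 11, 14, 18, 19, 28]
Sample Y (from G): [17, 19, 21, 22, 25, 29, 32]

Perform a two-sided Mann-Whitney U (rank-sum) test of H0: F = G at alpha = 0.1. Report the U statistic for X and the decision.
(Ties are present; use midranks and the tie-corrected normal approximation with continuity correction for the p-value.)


Step 1: Combine and sort all 13 observations; assign midranks.
sorted (value, group): (8,X), (11,X), (14,X), (17,Y), (18,X), (19,X), (19,Y), (21,Y), (22,Y), (25,Y), (28,X), (29,Y), (32,Y)
ranks: 8->1, 11->2, 14->3, 17->4, 18->5, 19->6.5, 19->6.5, 21->8, 22->9, 25->10, 28->11, 29->12, 32->13
Step 2: Rank sum for X: R1 = 1 + 2 + 3 + 5 + 6.5 + 11 = 28.5.
Step 3: U_X = R1 - n1(n1+1)/2 = 28.5 - 6*7/2 = 28.5 - 21 = 7.5.
       U_Y = n1*n2 - U_X = 42 - 7.5 = 34.5.
Step 4: Ties are present, so use the tie-corrected normal approximation (with continuity correction) for the p-value.
Step 5: p-value = 0.062928; compare to alpha = 0.1. reject H0.

U_X = 7.5, p = 0.062928, reject H0 at alpha = 0.1.
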